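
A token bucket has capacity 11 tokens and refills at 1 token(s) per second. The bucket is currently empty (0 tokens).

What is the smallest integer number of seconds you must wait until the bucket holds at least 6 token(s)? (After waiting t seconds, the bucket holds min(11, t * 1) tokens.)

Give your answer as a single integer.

Answer: 6

Derivation:
Need t * 1 >= 6, so t >= 6/1.
Smallest integer t = ceil(6/1) = 6.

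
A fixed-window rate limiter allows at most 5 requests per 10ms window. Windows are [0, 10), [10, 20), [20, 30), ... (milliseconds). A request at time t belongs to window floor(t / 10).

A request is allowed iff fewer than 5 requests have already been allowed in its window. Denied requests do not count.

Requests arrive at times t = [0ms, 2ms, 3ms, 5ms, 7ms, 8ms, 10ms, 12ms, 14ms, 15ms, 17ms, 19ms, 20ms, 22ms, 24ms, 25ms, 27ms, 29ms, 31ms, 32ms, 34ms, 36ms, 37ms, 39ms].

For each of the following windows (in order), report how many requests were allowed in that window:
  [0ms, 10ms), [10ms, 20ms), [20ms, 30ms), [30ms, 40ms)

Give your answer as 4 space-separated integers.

Processing requests:
  req#1 t=0ms (window 0): ALLOW
  req#2 t=2ms (window 0): ALLOW
  req#3 t=3ms (window 0): ALLOW
  req#4 t=5ms (window 0): ALLOW
  req#5 t=7ms (window 0): ALLOW
  req#6 t=8ms (window 0): DENY
  req#7 t=10ms (window 1): ALLOW
  req#8 t=12ms (window 1): ALLOW
  req#9 t=14ms (window 1): ALLOW
  req#10 t=15ms (window 1): ALLOW
  req#11 t=17ms (window 1): ALLOW
  req#12 t=19ms (window 1): DENY
  req#13 t=20ms (window 2): ALLOW
  req#14 t=22ms (window 2): ALLOW
  req#15 t=24ms (window 2): ALLOW
  req#16 t=25ms (window 2): ALLOW
  req#17 t=27ms (window 2): ALLOW
  req#18 t=29ms (window 2): DENY
  req#19 t=31ms (window 3): ALLOW
  req#20 t=32ms (window 3): ALLOW
  req#21 t=34ms (window 3): ALLOW
  req#22 t=36ms (window 3): ALLOW
  req#23 t=37ms (window 3): ALLOW
  req#24 t=39ms (window 3): DENY

Allowed counts by window: 5 5 5 5

Answer: 5 5 5 5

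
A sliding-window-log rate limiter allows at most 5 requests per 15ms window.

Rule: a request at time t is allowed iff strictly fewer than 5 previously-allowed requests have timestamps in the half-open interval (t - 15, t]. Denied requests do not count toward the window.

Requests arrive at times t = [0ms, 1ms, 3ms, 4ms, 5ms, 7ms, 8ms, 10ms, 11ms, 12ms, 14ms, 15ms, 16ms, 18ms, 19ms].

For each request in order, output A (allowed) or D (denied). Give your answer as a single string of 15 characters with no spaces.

Answer: AAAAADDDDDDAAAA

Derivation:
Tracking allowed requests in the window:
  req#1 t=0ms: ALLOW
  req#2 t=1ms: ALLOW
  req#3 t=3ms: ALLOW
  req#4 t=4ms: ALLOW
  req#5 t=5ms: ALLOW
  req#6 t=7ms: DENY
  req#7 t=8ms: DENY
  req#8 t=10ms: DENY
  req#9 t=11ms: DENY
  req#10 t=12ms: DENY
  req#11 t=14ms: DENY
  req#12 t=15ms: ALLOW
  req#13 t=16ms: ALLOW
  req#14 t=18ms: ALLOW
  req#15 t=19ms: ALLOW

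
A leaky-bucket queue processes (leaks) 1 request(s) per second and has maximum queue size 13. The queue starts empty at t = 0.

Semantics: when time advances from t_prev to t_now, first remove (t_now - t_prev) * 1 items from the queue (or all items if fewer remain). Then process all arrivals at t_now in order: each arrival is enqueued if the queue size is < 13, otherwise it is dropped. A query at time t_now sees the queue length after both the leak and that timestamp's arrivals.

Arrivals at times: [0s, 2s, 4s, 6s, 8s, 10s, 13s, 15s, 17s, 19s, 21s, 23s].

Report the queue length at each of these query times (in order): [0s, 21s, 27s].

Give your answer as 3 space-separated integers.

Queue lengths at query times:
  query t=0s: backlog = 1
  query t=21s: backlog = 1
  query t=27s: backlog = 0

Answer: 1 1 0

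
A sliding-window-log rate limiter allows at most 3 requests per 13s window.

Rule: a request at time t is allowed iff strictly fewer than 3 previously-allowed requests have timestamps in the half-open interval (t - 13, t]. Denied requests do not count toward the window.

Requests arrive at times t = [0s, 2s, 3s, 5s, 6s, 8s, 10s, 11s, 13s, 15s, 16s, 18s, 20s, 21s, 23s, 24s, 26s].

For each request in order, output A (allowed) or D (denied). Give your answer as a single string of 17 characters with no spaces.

Answer: AAADDDDDAAADDDDDA

Derivation:
Tracking allowed requests in the window:
  req#1 t=0s: ALLOW
  req#2 t=2s: ALLOW
  req#3 t=3s: ALLOW
  req#4 t=5s: DENY
  req#5 t=6s: DENY
  req#6 t=8s: DENY
  req#7 t=10s: DENY
  req#8 t=11s: DENY
  req#9 t=13s: ALLOW
  req#10 t=15s: ALLOW
  req#11 t=16s: ALLOW
  req#12 t=18s: DENY
  req#13 t=20s: DENY
  req#14 t=21s: DENY
  req#15 t=23s: DENY
  req#16 t=24s: DENY
  req#17 t=26s: ALLOW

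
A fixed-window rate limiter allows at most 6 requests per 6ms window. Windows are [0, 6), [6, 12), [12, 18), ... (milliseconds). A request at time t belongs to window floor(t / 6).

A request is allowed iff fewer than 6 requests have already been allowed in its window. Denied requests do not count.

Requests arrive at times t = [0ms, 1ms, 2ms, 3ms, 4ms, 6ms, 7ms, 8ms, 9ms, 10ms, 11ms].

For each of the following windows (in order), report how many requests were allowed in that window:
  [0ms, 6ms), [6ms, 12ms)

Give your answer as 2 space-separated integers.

Processing requests:
  req#1 t=0ms (window 0): ALLOW
  req#2 t=1ms (window 0): ALLOW
  req#3 t=2ms (window 0): ALLOW
  req#4 t=3ms (window 0): ALLOW
  req#5 t=4ms (window 0): ALLOW
  req#6 t=6ms (window 1): ALLOW
  req#7 t=7ms (window 1): ALLOW
  req#8 t=8ms (window 1): ALLOW
  req#9 t=9ms (window 1): ALLOW
  req#10 t=10ms (window 1): ALLOW
  req#11 t=11ms (window 1): ALLOW

Allowed counts by window: 5 6

Answer: 5 6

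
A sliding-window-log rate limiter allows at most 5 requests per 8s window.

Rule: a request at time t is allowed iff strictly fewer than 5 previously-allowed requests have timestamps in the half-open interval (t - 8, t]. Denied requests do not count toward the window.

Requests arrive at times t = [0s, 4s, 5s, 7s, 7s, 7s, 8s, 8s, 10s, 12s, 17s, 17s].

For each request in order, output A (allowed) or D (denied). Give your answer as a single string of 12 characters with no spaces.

Answer: AAAAADADDAAA

Derivation:
Tracking allowed requests in the window:
  req#1 t=0s: ALLOW
  req#2 t=4s: ALLOW
  req#3 t=5s: ALLOW
  req#4 t=7s: ALLOW
  req#5 t=7s: ALLOW
  req#6 t=7s: DENY
  req#7 t=8s: ALLOW
  req#8 t=8s: DENY
  req#9 t=10s: DENY
  req#10 t=12s: ALLOW
  req#11 t=17s: ALLOW
  req#12 t=17s: ALLOW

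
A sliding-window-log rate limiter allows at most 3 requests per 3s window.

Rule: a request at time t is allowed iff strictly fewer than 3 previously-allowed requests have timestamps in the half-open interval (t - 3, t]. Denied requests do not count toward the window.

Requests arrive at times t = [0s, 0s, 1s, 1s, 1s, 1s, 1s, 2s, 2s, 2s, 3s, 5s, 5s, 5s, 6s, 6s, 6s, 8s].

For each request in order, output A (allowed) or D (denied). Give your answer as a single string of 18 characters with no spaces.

Tracking allowed requests in the window:
  req#1 t=0s: ALLOW
  req#2 t=0s: ALLOW
  req#3 t=1s: ALLOW
  req#4 t=1s: DENY
  req#5 t=1s: DENY
  req#6 t=1s: DENY
  req#7 t=1s: DENY
  req#8 t=2s: DENY
  req#9 t=2s: DENY
  req#10 t=2s: DENY
  req#11 t=3s: ALLOW
  req#12 t=5s: ALLOW
  req#13 t=5s: ALLOW
  req#14 t=5s: DENY
  req#15 t=6s: ALLOW
  req#16 t=6s: DENY
  req#17 t=6s: DENY
  req#18 t=8s: ALLOW

Answer: AAADDDDDDDAAADADDA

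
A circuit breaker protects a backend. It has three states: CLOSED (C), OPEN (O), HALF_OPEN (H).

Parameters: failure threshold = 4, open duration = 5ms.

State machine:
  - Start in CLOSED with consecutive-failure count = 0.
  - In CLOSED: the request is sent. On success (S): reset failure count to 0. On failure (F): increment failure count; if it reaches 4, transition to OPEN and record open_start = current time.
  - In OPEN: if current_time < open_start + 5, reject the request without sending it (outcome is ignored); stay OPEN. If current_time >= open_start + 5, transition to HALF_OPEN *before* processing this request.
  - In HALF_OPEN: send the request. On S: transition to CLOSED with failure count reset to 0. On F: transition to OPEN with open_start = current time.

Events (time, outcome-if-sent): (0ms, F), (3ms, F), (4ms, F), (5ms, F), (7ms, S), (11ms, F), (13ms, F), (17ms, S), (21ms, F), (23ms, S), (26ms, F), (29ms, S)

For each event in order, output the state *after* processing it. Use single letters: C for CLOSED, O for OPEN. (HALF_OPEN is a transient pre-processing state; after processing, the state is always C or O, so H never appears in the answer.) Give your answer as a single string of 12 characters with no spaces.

State after each event:
  event#1 t=0ms outcome=F: state=CLOSED
  event#2 t=3ms outcome=F: state=CLOSED
  event#3 t=4ms outcome=F: state=CLOSED
  event#4 t=5ms outcome=F: state=OPEN
  event#5 t=7ms outcome=S: state=OPEN
  event#6 t=11ms outcome=F: state=OPEN
  event#7 t=13ms outcome=F: state=OPEN
  event#8 t=17ms outcome=S: state=CLOSED
  event#9 t=21ms outcome=F: state=CLOSED
  event#10 t=23ms outcome=S: state=CLOSED
  event#11 t=26ms outcome=F: state=CLOSED
  event#12 t=29ms outcome=S: state=CLOSED

Answer: CCCOOOOCCCCC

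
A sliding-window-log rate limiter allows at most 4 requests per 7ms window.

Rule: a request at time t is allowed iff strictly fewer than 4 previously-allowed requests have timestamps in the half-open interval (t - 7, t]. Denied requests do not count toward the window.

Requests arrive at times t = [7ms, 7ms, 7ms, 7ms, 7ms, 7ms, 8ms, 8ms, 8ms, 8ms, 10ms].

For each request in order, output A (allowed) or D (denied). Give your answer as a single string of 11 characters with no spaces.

Tracking allowed requests in the window:
  req#1 t=7ms: ALLOW
  req#2 t=7ms: ALLOW
  req#3 t=7ms: ALLOW
  req#4 t=7ms: ALLOW
  req#5 t=7ms: DENY
  req#6 t=7ms: DENY
  req#7 t=8ms: DENY
  req#8 t=8ms: DENY
  req#9 t=8ms: DENY
  req#10 t=8ms: DENY
  req#11 t=10ms: DENY

Answer: AAAADDDDDDD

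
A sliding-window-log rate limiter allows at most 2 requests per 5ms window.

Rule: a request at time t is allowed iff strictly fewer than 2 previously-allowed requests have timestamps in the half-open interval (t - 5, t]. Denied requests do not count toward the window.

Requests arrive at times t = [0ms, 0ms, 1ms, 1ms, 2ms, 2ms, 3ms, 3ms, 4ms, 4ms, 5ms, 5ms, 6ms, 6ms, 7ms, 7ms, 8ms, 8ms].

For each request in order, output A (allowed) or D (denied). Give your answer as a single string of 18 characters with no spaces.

Tracking allowed requests in the window:
  req#1 t=0ms: ALLOW
  req#2 t=0ms: ALLOW
  req#3 t=1ms: DENY
  req#4 t=1ms: DENY
  req#5 t=2ms: DENY
  req#6 t=2ms: DENY
  req#7 t=3ms: DENY
  req#8 t=3ms: DENY
  req#9 t=4ms: DENY
  req#10 t=4ms: DENY
  req#11 t=5ms: ALLOW
  req#12 t=5ms: ALLOW
  req#13 t=6ms: DENY
  req#14 t=6ms: DENY
  req#15 t=7ms: DENY
  req#16 t=7ms: DENY
  req#17 t=8ms: DENY
  req#18 t=8ms: DENY

Answer: AADDDDDDDDAADDDDDD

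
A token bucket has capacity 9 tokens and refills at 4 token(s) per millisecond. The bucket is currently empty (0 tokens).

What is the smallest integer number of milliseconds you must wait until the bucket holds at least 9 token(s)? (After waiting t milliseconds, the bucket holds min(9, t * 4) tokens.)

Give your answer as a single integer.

Need t * 4 >= 9, so t >= 9/4.
Smallest integer t = ceil(9/4) = 3.

Answer: 3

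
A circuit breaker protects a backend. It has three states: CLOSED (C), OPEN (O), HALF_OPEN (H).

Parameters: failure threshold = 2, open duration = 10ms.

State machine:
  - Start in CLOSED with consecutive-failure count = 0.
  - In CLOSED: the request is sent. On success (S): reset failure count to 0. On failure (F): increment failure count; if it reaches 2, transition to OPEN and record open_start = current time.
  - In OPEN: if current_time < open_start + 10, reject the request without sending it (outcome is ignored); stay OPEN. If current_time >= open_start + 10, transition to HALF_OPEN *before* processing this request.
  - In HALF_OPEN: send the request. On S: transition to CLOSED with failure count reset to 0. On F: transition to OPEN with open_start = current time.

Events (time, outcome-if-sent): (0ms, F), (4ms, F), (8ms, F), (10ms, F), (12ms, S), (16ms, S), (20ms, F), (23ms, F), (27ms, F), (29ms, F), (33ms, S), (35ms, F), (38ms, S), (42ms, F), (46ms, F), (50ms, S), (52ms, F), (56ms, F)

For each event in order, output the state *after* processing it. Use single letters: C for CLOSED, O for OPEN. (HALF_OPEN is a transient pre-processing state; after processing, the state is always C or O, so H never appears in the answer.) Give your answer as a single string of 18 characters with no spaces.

Answer: COOOOCCOOOCCCCOOOO

Derivation:
State after each event:
  event#1 t=0ms outcome=F: state=CLOSED
  event#2 t=4ms outcome=F: state=OPEN
  event#3 t=8ms outcome=F: state=OPEN
  event#4 t=10ms outcome=F: state=OPEN
  event#5 t=12ms outcome=S: state=OPEN
  event#6 t=16ms outcome=S: state=CLOSED
  event#7 t=20ms outcome=F: state=CLOSED
  event#8 t=23ms outcome=F: state=OPEN
  event#9 t=27ms outcome=F: state=OPEN
  event#10 t=29ms outcome=F: state=OPEN
  event#11 t=33ms outcome=S: state=CLOSED
  event#12 t=35ms outcome=F: state=CLOSED
  event#13 t=38ms outcome=S: state=CLOSED
  event#14 t=42ms outcome=F: state=CLOSED
  event#15 t=46ms outcome=F: state=OPEN
  event#16 t=50ms outcome=S: state=OPEN
  event#17 t=52ms outcome=F: state=OPEN
  event#18 t=56ms outcome=F: state=OPEN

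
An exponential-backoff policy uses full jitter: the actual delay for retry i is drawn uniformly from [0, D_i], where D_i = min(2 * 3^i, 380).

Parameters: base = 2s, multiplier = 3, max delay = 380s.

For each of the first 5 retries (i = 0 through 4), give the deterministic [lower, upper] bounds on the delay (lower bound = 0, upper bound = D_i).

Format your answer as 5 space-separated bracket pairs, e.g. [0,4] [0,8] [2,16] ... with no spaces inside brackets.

Computing bounds per retry:
  i=0: D_i=min(2*3^0,380)=2, bounds=[0,2]
  i=1: D_i=min(2*3^1,380)=6, bounds=[0,6]
  i=2: D_i=min(2*3^2,380)=18, bounds=[0,18]
  i=3: D_i=min(2*3^3,380)=54, bounds=[0,54]
  i=4: D_i=min(2*3^4,380)=162, bounds=[0,162]

Answer: [0,2] [0,6] [0,18] [0,54] [0,162]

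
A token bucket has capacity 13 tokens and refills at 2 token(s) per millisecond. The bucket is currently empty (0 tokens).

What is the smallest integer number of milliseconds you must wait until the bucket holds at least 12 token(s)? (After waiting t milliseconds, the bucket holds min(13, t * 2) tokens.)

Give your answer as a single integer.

Answer: 6

Derivation:
Need t * 2 >= 12, so t >= 12/2.
Smallest integer t = ceil(12/2) = 6.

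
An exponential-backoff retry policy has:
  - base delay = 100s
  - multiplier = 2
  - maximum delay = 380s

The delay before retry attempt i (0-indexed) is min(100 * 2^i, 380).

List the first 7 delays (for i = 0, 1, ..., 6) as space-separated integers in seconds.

Answer: 100 200 380 380 380 380 380

Derivation:
Computing each delay:
  i=0: min(100*2^0, 380) = 100
  i=1: min(100*2^1, 380) = 200
  i=2: min(100*2^2, 380) = 380
  i=3: min(100*2^3, 380) = 380
  i=4: min(100*2^4, 380) = 380
  i=5: min(100*2^5, 380) = 380
  i=6: min(100*2^6, 380) = 380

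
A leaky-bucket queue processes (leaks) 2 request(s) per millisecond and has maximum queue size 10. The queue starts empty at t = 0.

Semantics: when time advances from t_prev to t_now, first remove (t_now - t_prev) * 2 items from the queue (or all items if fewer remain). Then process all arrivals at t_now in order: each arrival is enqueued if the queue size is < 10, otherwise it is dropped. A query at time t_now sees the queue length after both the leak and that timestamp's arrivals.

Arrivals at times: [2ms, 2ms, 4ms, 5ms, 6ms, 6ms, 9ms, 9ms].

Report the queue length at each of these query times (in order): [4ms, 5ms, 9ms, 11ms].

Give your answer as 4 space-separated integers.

Queue lengths at query times:
  query t=4ms: backlog = 1
  query t=5ms: backlog = 1
  query t=9ms: backlog = 2
  query t=11ms: backlog = 0

Answer: 1 1 2 0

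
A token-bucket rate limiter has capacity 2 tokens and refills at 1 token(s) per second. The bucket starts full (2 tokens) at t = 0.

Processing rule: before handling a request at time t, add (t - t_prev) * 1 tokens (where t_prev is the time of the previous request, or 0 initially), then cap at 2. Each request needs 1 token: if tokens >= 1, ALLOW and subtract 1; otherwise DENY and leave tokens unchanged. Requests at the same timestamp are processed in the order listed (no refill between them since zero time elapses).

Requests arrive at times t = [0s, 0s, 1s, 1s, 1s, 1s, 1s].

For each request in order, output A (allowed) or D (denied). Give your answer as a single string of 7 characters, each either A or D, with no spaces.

Answer: AAADDDD

Derivation:
Simulating step by step:
  req#1 t=0s: ALLOW
  req#2 t=0s: ALLOW
  req#3 t=1s: ALLOW
  req#4 t=1s: DENY
  req#5 t=1s: DENY
  req#6 t=1s: DENY
  req#7 t=1s: DENY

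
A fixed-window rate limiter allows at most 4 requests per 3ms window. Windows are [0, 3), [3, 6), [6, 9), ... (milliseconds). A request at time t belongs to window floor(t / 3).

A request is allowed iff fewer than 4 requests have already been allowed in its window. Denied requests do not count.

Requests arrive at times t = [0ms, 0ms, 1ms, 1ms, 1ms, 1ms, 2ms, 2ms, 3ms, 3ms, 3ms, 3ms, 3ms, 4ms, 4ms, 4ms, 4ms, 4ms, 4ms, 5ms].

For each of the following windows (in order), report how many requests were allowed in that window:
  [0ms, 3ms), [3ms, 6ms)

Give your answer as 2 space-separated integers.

Processing requests:
  req#1 t=0ms (window 0): ALLOW
  req#2 t=0ms (window 0): ALLOW
  req#3 t=1ms (window 0): ALLOW
  req#4 t=1ms (window 0): ALLOW
  req#5 t=1ms (window 0): DENY
  req#6 t=1ms (window 0): DENY
  req#7 t=2ms (window 0): DENY
  req#8 t=2ms (window 0): DENY
  req#9 t=3ms (window 1): ALLOW
  req#10 t=3ms (window 1): ALLOW
  req#11 t=3ms (window 1): ALLOW
  req#12 t=3ms (window 1): ALLOW
  req#13 t=3ms (window 1): DENY
  req#14 t=4ms (window 1): DENY
  req#15 t=4ms (window 1): DENY
  req#16 t=4ms (window 1): DENY
  req#17 t=4ms (window 1): DENY
  req#18 t=4ms (window 1): DENY
  req#19 t=4ms (window 1): DENY
  req#20 t=5ms (window 1): DENY

Allowed counts by window: 4 4

Answer: 4 4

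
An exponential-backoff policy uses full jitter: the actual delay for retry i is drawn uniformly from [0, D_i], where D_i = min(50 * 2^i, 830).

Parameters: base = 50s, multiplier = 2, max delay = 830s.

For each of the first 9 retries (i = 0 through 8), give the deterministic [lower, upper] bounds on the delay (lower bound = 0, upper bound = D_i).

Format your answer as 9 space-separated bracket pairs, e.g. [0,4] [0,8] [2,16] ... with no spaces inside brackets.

Computing bounds per retry:
  i=0: D_i=min(50*2^0,830)=50, bounds=[0,50]
  i=1: D_i=min(50*2^1,830)=100, bounds=[0,100]
  i=2: D_i=min(50*2^2,830)=200, bounds=[0,200]
  i=3: D_i=min(50*2^3,830)=400, bounds=[0,400]
  i=4: D_i=min(50*2^4,830)=800, bounds=[0,800]
  i=5: D_i=min(50*2^5,830)=830, bounds=[0,830]
  i=6: D_i=min(50*2^6,830)=830, bounds=[0,830]
  i=7: D_i=min(50*2^7,830)=830, bounds=[0,830]
  i=8: D_i=min(50*2^8,830)=830, bounds=[0,830]

Answer: [0,50] [0,100] [0,200] [0,400] [0,800] [0,830] [0,830] [0,830] [0,830]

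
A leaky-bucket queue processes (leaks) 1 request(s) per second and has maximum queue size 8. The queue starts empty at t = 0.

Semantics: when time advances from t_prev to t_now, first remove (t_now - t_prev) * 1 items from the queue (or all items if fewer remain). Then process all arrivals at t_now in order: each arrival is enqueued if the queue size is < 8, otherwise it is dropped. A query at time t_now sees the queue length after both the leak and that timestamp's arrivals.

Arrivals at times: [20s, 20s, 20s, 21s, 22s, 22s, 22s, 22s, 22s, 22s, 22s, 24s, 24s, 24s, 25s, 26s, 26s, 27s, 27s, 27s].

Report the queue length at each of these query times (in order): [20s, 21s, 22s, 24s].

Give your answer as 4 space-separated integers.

Queue lengths at query times:
  query t=20s: backlog = 3
  query t=21s: backlog = 3
  query t=22s: backlog = 8
  query t=24s: backlog = 8

Answer: 3 3 8 8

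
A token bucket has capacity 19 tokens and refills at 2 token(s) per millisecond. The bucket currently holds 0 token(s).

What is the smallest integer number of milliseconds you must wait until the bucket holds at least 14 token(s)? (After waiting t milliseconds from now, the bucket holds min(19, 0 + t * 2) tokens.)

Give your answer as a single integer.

Need 0 + t * 2 >= 14, so t >= 14/2.
Smallest integer t = ceil(14/2) = 7.

Answer: 7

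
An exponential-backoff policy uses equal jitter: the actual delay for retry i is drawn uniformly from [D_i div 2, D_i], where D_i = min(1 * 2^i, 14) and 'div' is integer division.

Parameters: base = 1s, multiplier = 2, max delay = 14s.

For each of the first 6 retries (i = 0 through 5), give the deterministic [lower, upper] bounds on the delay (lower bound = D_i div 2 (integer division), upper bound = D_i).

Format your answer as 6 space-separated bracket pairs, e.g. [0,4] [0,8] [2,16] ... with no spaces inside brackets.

Answer: [0,1] [1,2] [2,4] [4,8] [7,14] [7,14]

Derivation:
Computing bounds per retry:
  i=0: D_i=min(1*2^0,14)=1, bounds=[0,1]
  i=1: D_i=min(1*2^1,14)=2, bounds=[1,2]
  i=2: D_i=min(1*2^2,14)=4, bounds=[2,4]
  i=3: D_i=min(1*2^3,14)=8, bounds=[4,8]
  i=4: D_i=min(1*2^4,14)=14, bounds=[7,14]
  i=5: D_i=min(1*2^5,14)=14, bounds=[7,14]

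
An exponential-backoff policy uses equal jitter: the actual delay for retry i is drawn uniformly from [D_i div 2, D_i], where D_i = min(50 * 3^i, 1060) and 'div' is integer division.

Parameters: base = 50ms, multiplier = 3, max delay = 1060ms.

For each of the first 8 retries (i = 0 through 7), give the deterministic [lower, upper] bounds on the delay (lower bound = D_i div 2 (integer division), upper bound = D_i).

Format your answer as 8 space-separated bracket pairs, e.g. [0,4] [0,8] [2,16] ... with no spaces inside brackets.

Answer: [25,50] [75,150] [225,450] [530,1060] [530,1060] [530,1060] [530,1060] [530,1060]

Derivation:
Computing bounds per retry:
  i=0: D_i=min(50*3^0,1060)=50, bounds=[25,50]
  i=1: D_i=min(50*3^1,1060)=150, bounds=[75,150]
  i=2: D_i=min(50*3^2,1060)=450, bounds=[225,450]
  i=3: D_i=min(50*3^3,1060)=1060, bounds=[530,1060]
  i=4: D_i=min(50*3^4,1060)=1060, bounds=[530,1060]
  i=5: D_i=min(50*3^5,1060)=1060, bounds=[530,1060]
  i=6: D_i=min(50*3^6,1060)=1060, bounds=[530,1060]
  i=7: D_i=min(50*3^7,1060)=1060, bounds=[530,1060]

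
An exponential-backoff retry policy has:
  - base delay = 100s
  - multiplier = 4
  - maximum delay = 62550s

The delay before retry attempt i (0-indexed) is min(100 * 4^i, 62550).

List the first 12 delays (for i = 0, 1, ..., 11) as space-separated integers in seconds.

Computing each delay:
  i=0: min(100*4^0, 62550) = 100
  i=1: min(100*4^1, 62550) = 400
  i=2: min(100*4^2, 62550) = 1600
  i=3: min(100*4^3, 62550) = 6400
  i=4: min(100*4^4, 62550) = 25600
  i=5: min(100*4^5, 62550) = 62550
  i=6: min(100*4^6, 62550) = 62550
  i=7: min(100*4^7, 62550) = 62550
  i=8: min(100*4^8, 62550) = 62550
  i=9: min(100*4^9, 62550) = 62550
  i=10: min(100*4^10, 62550) = 62550
  i=11: min(100*4^11, 62550) = 62550

Answer: 100 400 1600 6400 25600 62550 62550 62550 62550 62550 62550 62550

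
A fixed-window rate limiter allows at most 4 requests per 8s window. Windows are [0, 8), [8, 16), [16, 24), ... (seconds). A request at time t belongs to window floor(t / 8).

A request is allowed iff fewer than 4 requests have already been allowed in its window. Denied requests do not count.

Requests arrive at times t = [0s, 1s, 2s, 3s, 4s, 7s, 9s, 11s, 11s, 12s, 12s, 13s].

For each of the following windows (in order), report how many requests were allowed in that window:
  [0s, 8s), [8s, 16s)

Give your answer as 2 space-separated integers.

Answer: 4 4

Derivation:
Processing requests:
  req#1 t=0s (window 0): ALLOW
  req#2 t=1s (window 0): ALLOW
  req#3 t=2s (window 0): ALLOW
  req#4 t=3s (window 0): ALLOW
  req#5 t=4s (window 0): DENY
  req#6 t=7s (window 0): DENY
  req#7 t=9s (window 1): ALLOW
  req#8 t=11s (window 1): ALLOW
  req#9 t=11s (window 1): ALLOW
  req#10 t=12s (window 1): ALLOW
  req#11 t=12s (window 1): DENY
  req#12 t=13s (window 1): DENY

Allowed counts by window: 4 4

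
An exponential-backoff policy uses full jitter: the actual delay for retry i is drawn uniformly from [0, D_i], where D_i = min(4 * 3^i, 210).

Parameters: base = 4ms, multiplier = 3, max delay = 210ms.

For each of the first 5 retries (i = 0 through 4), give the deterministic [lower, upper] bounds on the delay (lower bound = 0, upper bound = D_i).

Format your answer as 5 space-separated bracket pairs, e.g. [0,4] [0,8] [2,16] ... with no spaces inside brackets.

Answer: [0,4] [0,12] [0,36] [0,108] [0,210]

Derivation:
Computing bounds per retry:
  i=0: D_i=min(4*3^0,210)=4, bounds=[0,4]
  i=1: D_i=min(4*3^1,210)=12, bounds=[0,12]
  i=2: D_i=min(4*3^2,210)=36, bounds=[0,36]
  i=3: D_i=min(4*3^3,210)=108, bounds=[0,108]
  i=4: D_i=min(4*3^4,210)=210, bounds=[0,210]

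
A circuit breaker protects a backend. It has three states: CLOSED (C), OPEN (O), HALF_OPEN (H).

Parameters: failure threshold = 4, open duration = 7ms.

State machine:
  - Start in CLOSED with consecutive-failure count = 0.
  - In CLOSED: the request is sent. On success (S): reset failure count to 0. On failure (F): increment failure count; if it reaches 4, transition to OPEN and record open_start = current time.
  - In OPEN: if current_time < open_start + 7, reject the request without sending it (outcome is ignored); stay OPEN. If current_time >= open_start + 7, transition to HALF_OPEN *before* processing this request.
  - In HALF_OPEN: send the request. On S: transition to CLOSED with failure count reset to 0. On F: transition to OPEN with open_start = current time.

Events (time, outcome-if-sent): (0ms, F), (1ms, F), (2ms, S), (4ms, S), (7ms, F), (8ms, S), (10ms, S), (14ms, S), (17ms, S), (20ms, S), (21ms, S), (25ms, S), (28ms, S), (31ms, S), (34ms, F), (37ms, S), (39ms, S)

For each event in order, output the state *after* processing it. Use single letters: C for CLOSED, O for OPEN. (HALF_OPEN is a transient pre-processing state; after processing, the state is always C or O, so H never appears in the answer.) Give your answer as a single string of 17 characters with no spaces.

State after each event:
  event#1 t=0ms outcome=F: state=CLOSED
  event#2 t=1ms outcome=F: state=CLOSED
  event#3 t=2ms outcome=S: state=CLOSED
  event#4 t=4ms outcome=S: state=CLOSED
  event#5 t=7ms outcome=F: state=CLOSED
  event#6 t=8ms outcome=S: state=CLOSED
  event#7 t=10ms outcome=S: state=CLOSED
  event#8 t=14ms outcome=S: state=CLOSED
  event#9 t=17ms outcome=S: state=CLOSED
  event#10 t=20ms outcome=S: state=CLOSED
  event#11 t=21ms outcome=S: state=CLOSED
  event#12 t=25ms outcome=S: state=CLOSED
  event#13 t=28ms outcome=S: state=CLOSED
  event#14 t=31ms outcome=S: state=CLOSED
  event#15 t=34ms outcome=F: state=CLOSED
  event#16 t=37ms outcome=S: state=CLOSED
  event#17 t=39ms outcome=S: state=CLOSED

Answer: CCCCCCCCCCCCCCCCC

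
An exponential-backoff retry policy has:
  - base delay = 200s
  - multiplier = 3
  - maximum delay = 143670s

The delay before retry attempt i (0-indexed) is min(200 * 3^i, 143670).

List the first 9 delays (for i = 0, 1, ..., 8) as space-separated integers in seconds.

Computing each delay:
  i=0: min(200*3^0, 143670) = 200
  i=1: min(200*3^1, 143670) = 600
  i=2: min(200*3^2, 143670) = 1800
  i=3: min(200*3^3, 143670) = 5400
  i=4: min(200*3^4, 143670) = 16200
  i=5: min(200*3^5, 143670) = 48600
  i=6: min(200*3^6, 143670) = 143670
  i=7: min(200*3^7, 143670) = 143670
  i=8: min(200*3^8, 143670) = 143670

Answer: 200 600 1800 5400 16200 48600 143670 143670 143670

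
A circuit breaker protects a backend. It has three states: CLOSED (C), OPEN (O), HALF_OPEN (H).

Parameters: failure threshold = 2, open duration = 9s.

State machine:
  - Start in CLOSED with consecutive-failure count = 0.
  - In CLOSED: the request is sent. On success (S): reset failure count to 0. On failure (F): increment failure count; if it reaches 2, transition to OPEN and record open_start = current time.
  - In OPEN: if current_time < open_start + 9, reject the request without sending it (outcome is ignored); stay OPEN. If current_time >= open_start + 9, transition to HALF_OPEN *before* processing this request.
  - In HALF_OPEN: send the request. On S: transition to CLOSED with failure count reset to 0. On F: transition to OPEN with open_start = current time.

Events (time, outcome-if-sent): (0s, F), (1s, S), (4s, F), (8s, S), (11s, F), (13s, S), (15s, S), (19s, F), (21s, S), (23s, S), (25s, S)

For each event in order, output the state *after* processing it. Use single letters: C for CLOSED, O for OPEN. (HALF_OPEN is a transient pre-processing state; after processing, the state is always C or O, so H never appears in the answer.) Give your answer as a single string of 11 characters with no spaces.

Answer: CCCCCCCCCCC

Derivation:
State after each event:
  event#1 t=0s outcome=F: state=CLOSED
  event#2 t=1s outcome=S: state=CLOSED
  event#3 t=4s outcome=F: state=CLOSED
  event#4 t=8s outcome=S: state=CLOSED
  event#5 t=11s outcome=F: state=CLOSED
  event#6 t=13s outcome=S: state=CLOSED
  event#7 t=15s outcome=S: state=CLOSED
  event#8 t=19s outcome=F: state=CLOSED
  event#9 t=21s outcome=S: state=CLOSED
  event#10 t=23s outcome=S: state=CLOSED
  event#11 t=25s outcome=S: state=CLOSED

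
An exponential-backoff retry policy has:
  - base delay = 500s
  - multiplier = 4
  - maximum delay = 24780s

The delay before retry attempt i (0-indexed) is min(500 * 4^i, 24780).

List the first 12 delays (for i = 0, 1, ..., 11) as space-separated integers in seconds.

Answer: 500 2000 8000 24780 24780 24780 24780 24780 24780 24780 24780 24780

Derivation:
Computing each delay:
  i=0: min(500*4^0, 24780) = 500
  i=1: min(500*4^1, 24780) = 2000
  i=2: min(500*4^2, 24780) = 8000
  i=3: min(500*4^3, 24780) = 24780
  i=4: min(500*4^4, 24780) = 24780
  i=5: min(500*4^5, 24780) = 24780
  i=6: min(500*4^6, 24780) = 24780
  i=7: min(500*4^7, 24780) = 24780
  i=8: min(500*4^8, 24780) = 24780
  i=9: min(500*4^9, 24780) = 24780
  i=10: min(500*4^10, 24780) = 24780
  i=11: min(500*4^11, 24780) = 24780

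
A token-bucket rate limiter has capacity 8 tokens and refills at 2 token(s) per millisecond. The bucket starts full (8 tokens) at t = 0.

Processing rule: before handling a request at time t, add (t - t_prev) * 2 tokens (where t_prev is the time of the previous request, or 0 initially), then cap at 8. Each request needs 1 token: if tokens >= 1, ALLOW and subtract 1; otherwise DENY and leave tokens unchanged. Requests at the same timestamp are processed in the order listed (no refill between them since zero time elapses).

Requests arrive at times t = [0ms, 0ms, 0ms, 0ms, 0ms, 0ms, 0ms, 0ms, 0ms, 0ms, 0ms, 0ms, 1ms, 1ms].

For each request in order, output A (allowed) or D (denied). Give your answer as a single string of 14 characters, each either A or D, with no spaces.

Simulating step by step:
  req#1 t=0ms: ALLOW
  req#2 t=0ms: ALLOW
  req#3 t=0ms: ALLOW
  req#4 t=0ms: ALLOW
  req#5 t=0ms: ALLOW
  req#6 t=0ms: ALLOW
  req#7 t=0ms: ALLOW
  req#8 t=0ms: ALLOW
  req#9 t=0ms: DENY
  req#10 t=0ms: DENY
  req#11 t=0ms: DENY
  req#12 t=0ms: DENY
  req#13 t=1ms: ALLOW
  req#14 t=1ms: ALLOW

Answer: AAAAAAAADDDDAA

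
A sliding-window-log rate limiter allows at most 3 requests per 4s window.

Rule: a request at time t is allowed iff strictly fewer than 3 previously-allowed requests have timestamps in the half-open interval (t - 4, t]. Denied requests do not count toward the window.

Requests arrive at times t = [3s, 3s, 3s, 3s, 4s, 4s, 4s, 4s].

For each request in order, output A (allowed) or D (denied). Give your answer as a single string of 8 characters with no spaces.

Answer: AAADDDDD

Derivation:
Tracking allowed requests in the window:
  req#1 t=3s: ALLOW
  req#2 t=3s: ALLOW
  req#3 t=3s: ALLOW
  req#4 t=3s: DENY
  req#5 t=4s: DENY
  req#6 t=4s: DENY
  req#7 t=4s: DENY
  req#8 t=4s: DENY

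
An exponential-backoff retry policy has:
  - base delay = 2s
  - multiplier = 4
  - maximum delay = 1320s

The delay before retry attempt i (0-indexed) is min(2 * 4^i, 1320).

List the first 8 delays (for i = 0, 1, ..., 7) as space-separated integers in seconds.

Computing each delay:
  i=0: min(2*4^0, 1320) = 2
  i=1: min(2*4^1, 1320) = 8
  i=2: min(2*4^2, 1320) = 32
  i=3: min(2*4^3, 1320) = 128
  i=4: min(2*4^4, 1320) = 512
  i=5: min(2*4^5, 1320) = 1320
  i=6: min(2*4^6, 1320) = 1320
  i=7: min(2*4^7, 1320) = 1320

Answer: 2 8 32 128 512 1320 1320 1320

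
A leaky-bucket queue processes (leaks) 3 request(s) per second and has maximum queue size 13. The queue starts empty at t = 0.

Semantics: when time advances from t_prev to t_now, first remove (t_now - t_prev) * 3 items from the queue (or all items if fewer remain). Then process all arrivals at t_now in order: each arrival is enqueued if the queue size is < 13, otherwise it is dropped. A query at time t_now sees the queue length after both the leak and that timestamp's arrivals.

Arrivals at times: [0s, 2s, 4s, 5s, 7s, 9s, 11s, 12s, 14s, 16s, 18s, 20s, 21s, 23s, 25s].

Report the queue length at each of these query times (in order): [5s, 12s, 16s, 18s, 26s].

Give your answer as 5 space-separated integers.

Answer: 1 1 1 1 0

Derivation:
Queue lengths at query times:
  query t=5s: backlog = 1
  query t=12s: backlog = 1
  query t=16s: backlog = 1
  query t=18s: backlog = 1
  query t=26s: backlog = 0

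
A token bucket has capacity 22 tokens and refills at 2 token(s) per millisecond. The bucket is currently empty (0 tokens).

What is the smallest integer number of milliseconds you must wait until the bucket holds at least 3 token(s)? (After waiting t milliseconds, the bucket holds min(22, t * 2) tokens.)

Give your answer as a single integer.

Need t * 2 >= 3, so t >= 3/2.
Smallest integer t = ceil(3/2) = 2.

Answer: 2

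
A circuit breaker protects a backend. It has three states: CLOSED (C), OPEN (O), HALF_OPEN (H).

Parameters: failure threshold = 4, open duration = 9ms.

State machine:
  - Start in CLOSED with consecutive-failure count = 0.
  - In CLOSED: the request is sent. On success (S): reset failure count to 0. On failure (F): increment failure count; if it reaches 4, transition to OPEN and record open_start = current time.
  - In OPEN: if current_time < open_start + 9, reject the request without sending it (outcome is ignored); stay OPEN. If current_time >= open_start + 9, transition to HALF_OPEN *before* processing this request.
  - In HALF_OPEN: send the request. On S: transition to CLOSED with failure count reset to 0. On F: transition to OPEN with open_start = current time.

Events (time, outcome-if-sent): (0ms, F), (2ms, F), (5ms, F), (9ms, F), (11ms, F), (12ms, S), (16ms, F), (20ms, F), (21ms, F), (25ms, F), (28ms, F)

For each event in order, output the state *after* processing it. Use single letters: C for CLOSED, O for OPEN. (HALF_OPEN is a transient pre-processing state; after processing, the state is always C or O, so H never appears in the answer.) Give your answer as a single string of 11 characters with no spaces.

State after each event:
  event#1 t=0ms outcome=F: state=CLOSED
  event#2 t=2ms outcome=F: state=CLOSED
  event#3 t=5ms outcome=F: state=CLOSED
  event#4 t=9ms outcome=F: state=OPEN
  event#5 t=11ms outcome=F: state=OPEN
  event#6 t=12ms outcome=S: state=OPEN
  event#7 t=16ms outcome=F: state=OPEN
  event#8 t=20ms outcome=F: state=OPEN
  event#9 t=21ms outcome=F: state=OPEN
  event#10 t=25ms outcome=F: state=OPEN
  event#11 t=28ms outcome=F: state=OPEN

Answer: CCCOOOOOOOO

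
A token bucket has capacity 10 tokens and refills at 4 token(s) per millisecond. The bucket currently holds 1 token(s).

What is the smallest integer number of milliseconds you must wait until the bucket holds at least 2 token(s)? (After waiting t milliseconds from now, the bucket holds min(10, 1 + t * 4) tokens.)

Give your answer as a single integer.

Answer: 1

Derivation:
Need 1 + t * 4 >= 2, so t >= 1/4.
Smallest integer t = ceil(1/4) = 1.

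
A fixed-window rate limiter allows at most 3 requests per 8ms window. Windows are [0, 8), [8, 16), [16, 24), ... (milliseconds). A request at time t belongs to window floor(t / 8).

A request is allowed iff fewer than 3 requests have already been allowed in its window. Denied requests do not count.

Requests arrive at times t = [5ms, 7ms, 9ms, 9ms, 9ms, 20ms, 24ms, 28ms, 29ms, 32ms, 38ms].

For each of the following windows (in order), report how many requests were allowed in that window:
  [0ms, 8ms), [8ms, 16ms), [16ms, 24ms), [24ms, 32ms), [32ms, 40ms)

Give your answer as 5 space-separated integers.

Processing requests:
  req#1 t=5ms (window 0): ALLOW
  req#2 t=7ms (window 0): ALLOW
  req#3 t=9ms (window 1): ALLOW
  req#4 t=9ms (window 1): ALLOW
  req#5 t=9ms (window 1): ALLOW
  req#6 t=20ms (window 2): ALLOW
  req#7 t=24ms (window 3): ALLOW
  req#8 t=28ms (window 3): ALLOW
  req#9 t=29ms (window 3): ALLOW
  req#10 t=32ms (window 4): ALLOW
  req#11 t=38ms (window 4): ALLOW

Allowed counts by window: 2 3 1 3 2

Answer: 2 3 1 3 2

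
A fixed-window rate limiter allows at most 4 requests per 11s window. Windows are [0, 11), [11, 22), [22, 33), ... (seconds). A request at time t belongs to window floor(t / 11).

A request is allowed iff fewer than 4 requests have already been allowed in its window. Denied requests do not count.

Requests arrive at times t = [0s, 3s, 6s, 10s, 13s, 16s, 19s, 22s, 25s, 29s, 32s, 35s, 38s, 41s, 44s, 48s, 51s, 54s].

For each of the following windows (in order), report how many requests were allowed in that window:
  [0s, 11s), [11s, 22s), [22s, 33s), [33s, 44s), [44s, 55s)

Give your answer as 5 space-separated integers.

Processing requests:
  req#1 t=0s (window 0): ALLOW
  req#2 t=3s (window 0): ALLOW
  req#3 t=6s (window 0): ALLOW
  req#4 t=10s (window 0): ALLOW
  req#5 t=13s (window 1): ALLOW
  req#6 t=16s (window 1): ALLOW
  req#7 t=19s (window 1): ALLOW
  req#8 t=22s (window 2): ALLOW
  req#9 t=25s (window 2): ALLOW
  req#10 t=29s (window 2): ALLOW
  req#11 t=32s (window 2): ALLOW
  req#12 t=35s (window 3): ALLOW
  req#13 t=38s (window 3): ALLOW
  req#14 t=41s (window 3): ALLOW
  req#15 t=44s (window 4): ALLOW
  req#16 t=48s (window 4): ALLOW
  req#17 t=51s (window 4): ALLOW
  req#18 t=54s (window 4): ALLOW

Allowed counts by window: 4 3 4 3 4

Answer: 4 3 4 3 4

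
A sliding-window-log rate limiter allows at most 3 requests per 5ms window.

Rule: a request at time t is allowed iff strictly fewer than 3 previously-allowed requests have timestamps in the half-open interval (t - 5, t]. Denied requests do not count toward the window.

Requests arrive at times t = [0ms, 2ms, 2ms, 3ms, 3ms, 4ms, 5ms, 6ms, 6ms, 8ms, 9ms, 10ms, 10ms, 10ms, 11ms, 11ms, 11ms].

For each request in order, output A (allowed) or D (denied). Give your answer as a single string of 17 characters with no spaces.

Tracking allowed requests in the window:
  req#1 t=0ms: ALLOW
  req#2 t=2ms: ALLOW
  req#3 t=2ms: ALLOW
  req#4 t=3ms: DENY
  req#5 t=3ms: DENY
  req#6 t=4ms: DENY
  req#7 t=5ms: ALLOW
  req#8 t=6ms: DENY
  req#9 t=6ms: DENY
  req#10 t=8ms: ALLOW
  req#11 t=9ms: ALLOW
  req#12 t=10ms: ALLOW
  req#13 t=10ms: DENY
  req#14 t=10ms: DENY
  req#15 t=11ms: DENY
  req#16 t=11ms: DENY
  req#17 t=11ms: DENY

Answer: AAADDDADDAAADDDDD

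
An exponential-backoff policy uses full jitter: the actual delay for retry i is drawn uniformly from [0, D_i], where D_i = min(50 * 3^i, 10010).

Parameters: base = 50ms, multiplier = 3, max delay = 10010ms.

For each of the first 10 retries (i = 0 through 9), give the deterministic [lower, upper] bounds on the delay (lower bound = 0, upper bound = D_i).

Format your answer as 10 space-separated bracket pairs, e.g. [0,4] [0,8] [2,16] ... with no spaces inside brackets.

Answer: [0,50] [0,150] [0,450] [0,1350] [0,4050] [0,10010] [0,10010] [0,10010] [0,10010] [0,10010]

Derivation:
Computing bounds per retry:
  i=0: D_i=min(50*3^0,10010)=50, bounds=[0,50]
  i=1: D_i=min(50*3^1,10010)=150, bounds=[0,150]
  i=2: D_i=min(50*3^2,10010)=450, bounds=[0,450]
  i=3: D_i=min(50*3^3,10010)=1350, bounds=[0,1350]
  i=4: D_i=min(50*3^4,10010)=4050, bounds=[0,4050]
  i=5: D_i=min(50*3^5,10010)=10010, bounds=[0,10010]
  i=6: D_i=min(50*3^6,10010)=10010, bounds=[0,10010]
  i=7: D_i=min(50*3^7,10010)=10010, bounds=[0,10010]
  i=8: D_i=min(50*3^8,10010)=10010, bounds=[0,10010]
  i=9: D_i=min(50*3^9,10010)=10010, bounds=[0,10010]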